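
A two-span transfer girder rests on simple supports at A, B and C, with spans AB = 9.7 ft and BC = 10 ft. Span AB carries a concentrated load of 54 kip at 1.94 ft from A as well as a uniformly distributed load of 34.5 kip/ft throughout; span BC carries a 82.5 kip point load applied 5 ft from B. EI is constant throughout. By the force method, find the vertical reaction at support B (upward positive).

R_B = 280.9 kip

Release continuity at B by inserting a hinge; the redundant is the internal moment M_B. The primary structure is two simply-supported spans AB and BC.
Discontinuity in slope at B on the released structure — sum the simple-span end rotations:
  span AB: point load 54 at a = 1.94: Pab(L + a)/(6LEI) = 162.6/EI
  span AB: UDL 34.5: wL³/(24EI) = 1312/EI
  span BC: point load 82.5 at a = 5: Pab(L + b)/(6LEI) = 515.6/EI
  relative rotation θ_0 = (1475 + 515.6)/EI = 1990/EI
A unit hogging moment at B produces rotation L₁/(3EI) + L₂/(3EI) = 6.567/EI.
Compatibility: M_B·(L₁+L₂)/(3EI) = θ_0, giving M_B = 303.1 kip·ft (hogging).
Span AB, ΣM about A with M_B applied at B: R_B^{AB}·9.7 = 1728 + 303.1, so R_B^{AB} = 209.4 kip and R_A = 388.6 − 209.4 = 179.3 kip.
Span BC, ΣM about C: R_B^{BC}·10 = 412.5 + 303.1, so R_B^{BC} = 71.56 kip and R_C = 82.5 − 71.56 = 10.94 kip.
R_B = 209.4 + 71.56 = 280.9 kip.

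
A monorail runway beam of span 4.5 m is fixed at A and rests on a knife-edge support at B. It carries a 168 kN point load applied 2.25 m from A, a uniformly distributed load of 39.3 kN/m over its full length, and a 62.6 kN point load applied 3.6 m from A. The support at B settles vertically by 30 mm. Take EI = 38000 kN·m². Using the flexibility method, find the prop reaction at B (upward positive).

Take the reaction at B as the redundant and release it; the primary structure is a cantilever fixed at A.
Primary-structure tip deflection at B by superposition:
  point load 168 at a = 2.25: Pa²(3L − a)/(6EI) = 1595/EI
  UDL 39.3: wL⁴/(8EI) = 2014/EI
  point load 62.6 at a = 3.6: Pa²(3L − a)/(6EI) = 1339/EI
  δ_0 = 4948/EI
Tip deflection under a unit load at B: L³/(3EI) = 30.38/EI.
With EI = 38000 kN·m²: δ_0 = 0.1302 m and δ_{BB} = 0.000799 m/kN.
Compatibility — the beam at B must follow the support down by 0.03 m: δ_0 − R_B·δ_{BB} = 0.03, so R_B = (0.1302 − 0.03)/0.000799 = 125.4 kN.

R_B = 125.4 kN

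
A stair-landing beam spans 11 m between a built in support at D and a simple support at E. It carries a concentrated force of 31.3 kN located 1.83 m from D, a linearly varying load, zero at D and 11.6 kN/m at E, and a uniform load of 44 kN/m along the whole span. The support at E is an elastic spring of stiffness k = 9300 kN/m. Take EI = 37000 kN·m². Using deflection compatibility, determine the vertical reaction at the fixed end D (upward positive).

Choose R_E as the redundant. The primary structure is the cantilever fixed at D.
Primary-structure tip deflection at E by superposition:
  point load 31.3 at a = 1.83: Pa²(3L − a)/(6EI) = 544.5/EI
  triangular load, peak 11.6 at the free end: 11w₀L⁴/(120EI) = 15568/EI
  UDL 44: wL⁴/(8EI) = 80526/EI
  δ_0 = 96638/EI
Flexibility coefficient — unit upward force at E: δ_{EE} = L³/(3EI) = 443.7/EI.
With EI = 37000 kN·m²: δ_0 = 2.6118 m and δ_{EE} = 0.011991 m/kN.
Compatibility — the spring shortens by R_E/k under the reaction it provides: δ_0 − R_E·δ_{EE} = R_E/k. With 1/k = 0.000108 m/kN, R_E = δ_0 / (δ_{EE} + 1/k) = 2.6118 / (0.011991 + 0.000108) = 215.9 kN.
Vertical equilibrium: R_D = ΣP − R_E = 579.1 − 215.9 = 363.2 kN.

R_D = 363.2 kN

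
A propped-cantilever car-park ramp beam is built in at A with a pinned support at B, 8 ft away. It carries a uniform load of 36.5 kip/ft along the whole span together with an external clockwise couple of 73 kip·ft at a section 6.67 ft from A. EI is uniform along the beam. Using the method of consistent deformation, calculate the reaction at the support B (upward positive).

R_B = 122.8 kip

Release the roller at B. Primary structure: cantilever fixed at A.
Downward deflection at the released point B due to the loads:
  UDL 36.5: wL⁴/(8EI) = 18688/EI
  clockwise couple 73 at a = 6.67: M₀a(2L − a)/(2EI) = 2271/EI
  δ_0 = 20959/EI
Tip deflection under a unit load at B: L³/(3EI) = 170.7/EI.
Compatibility at B: δ_0 − R_B·δ_{BB} = 0, so R_B = 20959/170.7 = 122.8 kip.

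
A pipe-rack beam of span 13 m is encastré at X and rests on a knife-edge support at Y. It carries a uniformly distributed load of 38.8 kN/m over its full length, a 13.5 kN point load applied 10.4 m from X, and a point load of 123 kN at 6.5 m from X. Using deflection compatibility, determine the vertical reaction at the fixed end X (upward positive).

R_X = 403.8 kN

Remove the prop at Y; the released (primary) structure is a cantilever built in at X.
Downward deflection at the released point Y due to the loads:
  UDL 38.8: wL⁴/(8EI) = 138521/EI
  point load 13.5 at a = 10.4: Pa²(3L − a)/(6EI) = 6960/EI
  point load 123 at a = 6.5: Pa²(3L − a)/(6EI) = 28149/EI
  δ_0 = 173630/EI
Flexibility coefficient — unit upward force at Y: δ_{YY} = L³/(3EI) = 732.3/EI.
Compatibility at Y: δ_0 − R_Y·δ_{YY} = 0, so R_Y = 173630/732.3 = 237.1 kN.
Vertical equilibrium: R_X = ΣP − R_Y = 640.9 − 237.1 = 403.8 kN.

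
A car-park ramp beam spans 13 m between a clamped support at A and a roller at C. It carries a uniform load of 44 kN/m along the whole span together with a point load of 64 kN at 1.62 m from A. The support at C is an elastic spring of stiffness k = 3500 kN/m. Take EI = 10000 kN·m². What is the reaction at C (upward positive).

R_C = 215.1 kN

Remove the prop at C; the released (primary) structure is a cantilever built in at A.
Deflection at C on the released cantilever, summing each load's contribution:
  UDL 44: wL⁴/(8EI) = 157086/EI
  point load 64 at a = 1.62: Pa²(3L − a)/(6EI) = 1046/EI
  δ_0 = 158132/EI
Tip deflection under a unit load at C: L³/(3EI) = 732.3/EI.
With EI = 10000 kN·m²: δ_0 = 15.813 m and δ_{CC} = 0.073233 m/kN.
Compatibility — the spring shortens by R_C/k under the reaction it provides: δ_0 − R_C·δ_{CC} = R_C/k. With 1/k = 0.000286 m/kN, R_C = δ_0 / (δ_{CC} + 1/k) = 15.813 / (0.073233 + 0.000286) = 215.1 kN.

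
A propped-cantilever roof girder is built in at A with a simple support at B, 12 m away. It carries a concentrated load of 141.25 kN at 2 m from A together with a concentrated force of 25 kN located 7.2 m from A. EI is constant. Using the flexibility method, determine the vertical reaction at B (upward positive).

Choose R_B as the redundant. The primary structure is the cantilever fixed at A.
Free-end deflection of the primary structure under the applied loading (downward +):
  point load 141.25 at a = 2: Pa²(3L − a)/(6EI) = 3202/EI
  point load 25 at a = 7.2: Pa²(3L − a)/(6EI) = 6221/EI
  δ_0 = 9422/EI
Tip deflection under a unit load at B: L³/(3EI) = 576/EI.
The prop prevents deflection at B: R_B = δ_0/δ_{BB} = 9422/576 = 16.36 kN.

R_B = 16.36 kN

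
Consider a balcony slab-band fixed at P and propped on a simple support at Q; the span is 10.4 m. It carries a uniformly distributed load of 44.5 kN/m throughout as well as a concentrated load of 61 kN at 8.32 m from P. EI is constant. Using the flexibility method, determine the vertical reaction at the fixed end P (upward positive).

R_P = 307.3 kN

Choose R_Q as the redundant. The primary structure is the cantilever fixed at P.
Primary-structure tip deflection at Q by superposition:
  UDL 44.5: wL⁴/(8EI) = 65073/EI
  point load 61 at a = 8.32: Pa²(3L − a)/(6EI) = 16102/EI
  δ_0 = 81175/EI
Flexibility coefficient — unit upward force at Q: δ_{QQ} = L³/(3EI) = 375/EI.
Compatibility at Q: δ_0 − R_Q·δ_{QQ} = 0, so R_Q = 81175/375 = 216.5 kN.
Vertical equilibrium: R_P = ΣP − R_Q = 523.8 − 216.5 = 307.3 kN.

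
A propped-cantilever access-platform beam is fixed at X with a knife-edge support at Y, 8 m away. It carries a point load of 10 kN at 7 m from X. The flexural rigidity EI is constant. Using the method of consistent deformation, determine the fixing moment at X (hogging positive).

M_X = 4.922 kN·m

Take the reaction at Y as the redundant and release it; the primary structure is a cantilever fixed at X.
Primary-structure tip deflection at Y by superposition:
  point load 10 at a = 7: Pa²(3L − a)/(6EI) = 1388/EI
Flexibility coefficient — unit upward force at Y: δ_{YY} = L³/(3EI) = 170.7/EI.
Compatibility at Y: δ_0 − R_Y·δ_{YY} = 0, so R_Y = 1388/170.7 = 8.135 kN.
Moment equilibrium about X: M_X = Σ(load moments about X) − R_Y·L = 70 − 8.135×8 = 4.922 kN·m.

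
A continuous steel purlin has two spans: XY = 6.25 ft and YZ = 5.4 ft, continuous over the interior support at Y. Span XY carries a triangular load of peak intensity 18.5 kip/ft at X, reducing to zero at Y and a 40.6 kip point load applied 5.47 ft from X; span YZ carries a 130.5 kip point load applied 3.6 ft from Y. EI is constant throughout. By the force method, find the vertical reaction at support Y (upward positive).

Take M_Y as the redundant. Released structure: two simple spans XY and YZ with a hinge at Y.
Discontinuity in slope at Y on the released structure — sum the simple-span end rotations:
  span XY: triangular load, peak 18.5: 7w₀L³/(360EI) = 87.82/EI
  span XY: point load 40.6 at a = 5.47: Pab(L + a)/(6LEI) = 54.14/EI
  span YZ: point load 130.5 at a = 3.6: Pab(L + b)/(6LEI) = 187.9/EI
  relative rotation θ_0 = (142 + 187.9)/EI = 329.9/EI
A unit hogging moment at Y produces rotation L₁/(3EI) + L₂/(3EI) = 3.883/EI.
Compatibility: M_Y·(L₁+L₂)/(3EI) = θ_0, giving M_Y = 84.95 kip·ft (hogging).
Span XY, ΣM about X with M_Y applied at Y: R_Y^{XY}·6.25 = 342.5 + 84.95, so R_Y^{XY} = 68.4 kip and R_X = 98.41 − 68.4 = 30.02 kip.
Span YZ, ΣM about Z: R_Y^{YZ}·5.4 = 234.9 + 84.95, so R_Y^{YZ} = 59.23 kip and R_Z = 130.5 − 59.23 = 71.27 kip.
R_Y = 68.4 + 59.23 = 127.6 kip.

R_Y = 127.6 kip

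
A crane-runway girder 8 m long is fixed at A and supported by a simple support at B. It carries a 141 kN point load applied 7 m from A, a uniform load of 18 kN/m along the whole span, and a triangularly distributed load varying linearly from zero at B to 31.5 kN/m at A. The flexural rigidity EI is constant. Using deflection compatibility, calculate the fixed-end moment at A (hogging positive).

M_A = 347.8 kN·m

Remove the prop at B; the released (primary) structure is a cantilever built in at A.
Free-end deflection of the primary structure under the applied loading (downward +):
  point load 141 at a = 7: Pa²(3L − a)/(6EI) = 19576/EI
  UDL 18: wL⁴/(8EI) = 9216/EI
  triangular load, peak 31.5 at the fixed end: w₀L⁴/(30EI) = 4301/EI
  δ_0 = 33092/EI
Tip deflection under a unit load at B: L³/(3EI) = 170.7/EI.
The prop prevents deflection at B: R_B = δ_0/δ_{BB} = 33092/170.7 = 193.9 kN.
Moment equilibrium about A: M_A = Σ(load moments about A) − R_B·L = 1899 − 193.9×8 = 347.8 kN·m.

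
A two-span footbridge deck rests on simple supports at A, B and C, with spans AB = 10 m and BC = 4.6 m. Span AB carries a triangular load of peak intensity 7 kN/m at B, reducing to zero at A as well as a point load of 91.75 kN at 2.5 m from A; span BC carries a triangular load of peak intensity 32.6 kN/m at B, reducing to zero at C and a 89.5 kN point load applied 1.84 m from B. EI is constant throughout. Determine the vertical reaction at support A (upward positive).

Release continuity at B by inserting a hinge; the redundant is the internal moment M_B. The primary structure is two simply-supported spans AB and BC.
Rotations at B on the released spans (each span's end-slope, ×1/EI):
  span AB: triangular load, peak 7: w₀L³/(45EI) = 155.6/EI
  span AB: point load 91.75 at a = 2.5: Pab(L + a)/(6LEI) = 358.4/EI
  span BC: triangular load, peak 32.6: w₀L³/(45EI) = 70.51/EI
  span BC: point load 89.5 at a = 1.84: Pab(L + b)/(6LEI) = 121.2/EI
  relative rotation θ_0 = (514 + 191.7)/EI = 705.7/EI
A unit hogging moment at B produces rotation L₁/(3EI) + L₂/(3EI) = 4.867/EI.
Compatibility: M_B·(L₁+L₂)/(3EI) = θ_0, giving M_B = 145 kN·m (hogging).
Span AB, ΣM about A with M_B applied at B: R_B^{AB}·10 = 462.7 + 145, so R_B^{AB} = 60.77 kN and R_A = 126.8 − 60.77 = 65.98 kN.

R_A = 65.98 kN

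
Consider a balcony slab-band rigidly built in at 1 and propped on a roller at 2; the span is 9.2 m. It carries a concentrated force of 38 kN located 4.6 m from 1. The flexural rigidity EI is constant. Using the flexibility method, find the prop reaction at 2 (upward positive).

R_2 = 11.88 kN

Choose R_2 as the redundant. The primary structure is the cantilever fixed at 1.
Downward deflection at the released point 2 due to the loads:
  point load 38 at a = 4.6: Pa²(3L − a)/(6EI) = 3082/EI
Flexibility coefficient — unit upward force at 2: δ_{22} = L³/(3EI) = 259.6/EI.
Compatibility at 2: δ_0 − R_2·δ_{22} = 0, so R_2 = 3082/259.6 = 11.88 kN.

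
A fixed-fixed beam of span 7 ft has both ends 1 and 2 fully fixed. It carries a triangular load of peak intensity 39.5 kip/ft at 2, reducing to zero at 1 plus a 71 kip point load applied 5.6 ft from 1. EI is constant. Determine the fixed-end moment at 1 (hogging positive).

M_1 = 80.42 kip·ft

Take the two fixed-end moments M_1, M_2 as redundants; the released structure is the simple span 12.
Simple-span end rotations at 1 and 2 under the given loads:
  at 1: triangular load, peak 39.5: 7w₀L³/(360EI) = 263.4/EI
  at 2: triangular load, peak 39.5: w₀L³/(45EI) = 301.1/EI
  at 1: point load 71 at a = 5.6: Pab(L + b)/(6LEI) = 111.3/EI
  at 2: point load 71 at a = 5.6: Pab(L + a)/(6LEI) = 167/EI
  θ_10 = 374.8/EI,  θ_20 = 468.1/EI
Flexibility coefficients: a unit moment at one end gives L/(3EI) there and L/(6EI) at the far end, so f₁₁ = f₂₂ = 2.333/EI and f₁₂ = f₂₁ = 1.167/EI.
Compatibility — zero rotation at each built-in end:
  2.333 M_1 + 1.167 M_2 = 374.8
  1.167 M_1 + 2.333 M_2 = 468.1
Solving the pair gives M_1 = 80.42 kip·ft and M_2 = 160.4 kip·ft (hogging).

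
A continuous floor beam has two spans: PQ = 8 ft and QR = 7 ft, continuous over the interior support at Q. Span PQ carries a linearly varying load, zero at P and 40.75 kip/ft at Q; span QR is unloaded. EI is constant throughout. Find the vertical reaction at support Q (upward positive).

Take M_Q as the redundant. Released structure: two simple spans PQ and QR with a hinge at Q.
Discontinuity in slope at Q on the released structure — sum the simple-span end rotations:
  span PQ: triangular load, peak 40.75: w₀L³/(45EI) = 463.6/EI
  relative rotation θ_0 = (463.6 + 0)/EI = 463.6/EI
A unit hogging moment at Q produces rotation L₁/(3EI) + L₂/(3EI) = 5/EI.
Compatibility: M_Q·(L₁+L₂)/(3EI) = θ_0, giving M_Q = 92.73 kip·ft (hogging).
Span PQ, ΣM about P with M_Q applied at Q: R_Q^{PQ}·8 = 869.3 + 92.73, so R_Q^{PQ} = 120.3 kip and R_P = 163 − 120.3 = 42.74 kip.
Span QR, ΣM about R: R_Q^{QR}·7 = 0 + 92.73, so R_Q^{QR} = 13.25 kip and R_R = 0 − 13.25 = -13.25 kip.
R_Q = 120.3 + 13.25 = 133.5 kip.

R_Q = 133.5 kip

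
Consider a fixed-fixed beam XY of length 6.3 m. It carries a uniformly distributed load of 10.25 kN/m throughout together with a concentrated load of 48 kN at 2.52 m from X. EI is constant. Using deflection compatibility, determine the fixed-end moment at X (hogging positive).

Release both end moments; the primary structure is a simply-supported span XY with redundants M_X and M_Y.
On the primary (simply-supported) span, the end slopes from the loading are:
  at X: UDL 10.25: wL³/(24EI) = 106.8/EI
  at Y: UDL 10.25: wL³/(24EI) = 106.8/EI
  at X: point load 48 at a = 2.52: Pab(L + b)/(6LEI) = 121.9/EI
  at Y: point load 48 at a = 2.52: Pab(L + a)/(6LEI) = 106.7/EI
  θ_X0 = 228.7/EI,  θ_Y0 = 213.5/EI
Flexibility coefficients: a unit moment at one end gives L/(3EI) there and L/(6EI) at the far end, so f₁₁ = f₂₂ = 2.1/EI and f₁₂ = f₂₁ = 1.05/EI.
Compatibility — zero rotation at each built-in end:
  2.1 M_X + 1.05 M_Y = 228.7
  1.05 M_X + 2.1 M_Y = 213.5
Solving the pair gives M_X = 77.45 kN·m and M_Y = 62.93 kN·m (hogging).

M_X = 77.45 kN·m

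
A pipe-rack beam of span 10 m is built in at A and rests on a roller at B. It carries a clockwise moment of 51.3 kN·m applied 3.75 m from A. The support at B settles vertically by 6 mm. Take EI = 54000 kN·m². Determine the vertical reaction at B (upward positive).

Release the roller at B. Primary structure: cantilever fixed at A.
Downward deflection at the released point B due to the loads:
  clockwise couple 51.3 at a = 3.75: M₀a(2L − a)/(2EI) = 1563/EI
Flexibility coefficient — unit upward force at B: δ_{BB} = L³/(3EI) = 333.3/EI.
With EI = 54000 kN·m²: δ_0 = 0.028945 m and δ_{BB} = 0.006173 m/kN.
Compatibility — the beam at B must follow the support down by 0.006 m: δ_0 − R_B·δ_{BB} = 0.006, so R_B = (0.028945 − 0.006)/0.006173 = 3.717 kN.

R_B = 3.717 kN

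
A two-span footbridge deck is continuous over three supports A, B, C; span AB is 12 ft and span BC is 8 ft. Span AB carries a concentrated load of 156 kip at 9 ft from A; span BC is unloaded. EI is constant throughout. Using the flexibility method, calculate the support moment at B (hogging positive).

M_B = 184.3 kip·ft

Release continuity at B by inserting a hinge; the redundant is the internal moment M_B. The primary structure is two simply-supported spans AB and BC.
Discontinuity in slope at B on the released structure — sum the simple-span end rotations:
  span AB: point load 156 at a = 9: Pab(L + a)/(6LEI) = 1228/EI
  relative rotation θ_0 = (1228 + 0)/EI = 1228/EI
A unit hogging moment at B produces rotation L₁/(3EI) + L₂/(3EI) = 6.667/EI.
Compatibility: M_B·(L₁+L₂)/(3EI) = θ_0, giving M_B = 184.3 kip·ft (hogging).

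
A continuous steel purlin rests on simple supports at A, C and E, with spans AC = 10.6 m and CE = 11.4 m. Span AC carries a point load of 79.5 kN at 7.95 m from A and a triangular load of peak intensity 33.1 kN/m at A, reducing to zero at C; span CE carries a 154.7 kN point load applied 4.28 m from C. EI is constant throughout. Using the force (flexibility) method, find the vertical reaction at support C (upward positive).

Take M_C as the redundant. Released structure: two simple spans AC and CE with a hinge at C.
Discontinuity in slope at C on the released structure — sum the simple-span end rotations:
  span AC: point load 79.5 at a = 7.95: Pab(L + a)/(6LEI) = 488.5/EI
  span AC: triangular load, peak 33.1: 7w₀L³/(360EI) = 766.6/EI
  span CE: point load 154.7 at a = 4.28: Pab(L + b)/(6LEI) = 1276/EI
  relative rotation θ_0 = (1255 + 1276)/EI = 2531/EI
A unit hogging moment at C produces rotation L₁/(3EI) + L₂/(3EI) = 7.333/EI.
Slope continuity at C: θ_0 = M_C·7.333/EI, so M_C = 2531/7.333 = 345.2 kN·m (hogging).
Span AC, ΣM about A with M_C applied at C: R_C^{AC}·10.6 = 1252 + 345.2, so R_C^{AC} = 150.7 kN and R_A = 254.9 − 150.7 = 104.3 kN.
Span CE, ΣM about E: R_C^{CE}·11.4 = 1101 + 345.2, so R_C^{CE} = 126.9 kN and R_E = 154.7 − 126.9 = 27.8 kN.
R_C = 150.7 + 126.9 = 277.6 kN.

R_C = 277.6 kN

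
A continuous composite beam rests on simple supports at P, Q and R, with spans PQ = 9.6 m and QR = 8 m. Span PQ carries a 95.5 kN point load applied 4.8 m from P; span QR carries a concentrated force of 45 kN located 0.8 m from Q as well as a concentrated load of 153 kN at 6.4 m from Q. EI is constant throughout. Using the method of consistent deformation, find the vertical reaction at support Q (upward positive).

R_Q = 155.8 kN

Take M_Q as the redundant. Released structure: two simple spans PQ and QR with a hinge at Q.
Discontinuity in slope at Q on the released structure — sum the simple-span end rotations:
  span PQ: point load 95.5 at a = 4.8: Pab(L + a)/(6LEI) = 550.1/EI
  span QR: point load 45 at a = 0.8: Pab(L + b)/(6LEI) = 82.08/EI
  span QR: point load 153 at a = 6.4: Pab(L + b)/(6LEI) = 313.3/EI
  relative rotation θ_0 = (550.1 + 395.4)/EI = 945.5/EI
A unit hogging moment at Q produces rotation L₁/(3EI) + L₂/(3EI) = 5.867/EI.
Compatibility: M_Q·(L₁+L₂)/(3EI) = θ_0, giving M_Q = 161.2 kN·m (hogging).
Span PQ, ΣM about P with M_Q applied at Q: R_Q^{PQ}·9.6 = 458.4 + 161.2, so R_Q^{PQ} = 64.54 kN and R_P = 95.5 − 64.54 = 30.96 kN.
Span QR, ΣM about R: R_Q^{QR}·8 = 568.8 + 161.2, so R_Q^{QR} = 91.25 kN and R_R = 198 − 91.25 = 106.8 kN.
R_Q = 64.54 + 91.25 = 155.8 kN.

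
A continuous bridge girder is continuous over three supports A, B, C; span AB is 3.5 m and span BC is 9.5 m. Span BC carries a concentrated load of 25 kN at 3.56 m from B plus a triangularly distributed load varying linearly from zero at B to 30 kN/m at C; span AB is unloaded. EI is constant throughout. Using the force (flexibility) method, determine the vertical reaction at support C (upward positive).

Take M_B as the redundant. Released structure: two simple spans AB and BC with a hinge at B.
Discontinuity in slope at B on the released structure — sum the simple-span end rotations:
  span BC: point load 25 at a = 3.56: Pab(L + b)/(6LEI) = 143.2/EI
  span BC: triangular load, peak 30: 7w₀L³/(360EI) = 500.1/EI
  relative rotation θ_0 = (0 + 643.3)/EI = 643.3/EI
A unit hogging moment at B produces rotation L₁/(3EI) + L₂/(3EI) = 4.333/EI.
Compatibility: M_B·(L₁+L₂)/(3EI) = θ_0, giving M_B = 148.5 kN·m (hogging).
Span BC, ΣM about C: R_B^{BC}·9.5 = 599.8 + 148.5, so R_B^{BC} = 78.76 kN and R_C = 167.5 − 78.76 = 88.74 kN.

R_C = 88.74 kN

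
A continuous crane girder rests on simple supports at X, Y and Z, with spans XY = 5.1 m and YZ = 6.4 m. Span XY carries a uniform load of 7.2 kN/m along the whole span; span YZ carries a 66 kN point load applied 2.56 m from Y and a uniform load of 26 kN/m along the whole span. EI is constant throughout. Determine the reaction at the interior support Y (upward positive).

Take M_Y as the redundant. Released structure: two simple spans XY and YZ with a hinge at Y.
Discontinuity in slope at Y on the released structure — sum the simple-span end rotations:
  span XY: UDL 7.2: wL³/(24EI) = 39.8/EI
  span YZ: point load 66 at a = 2.56: Pab(L + b)/(6LEI) = 173/EI
  span YZ: UDL 26: wL³/(24EI) = 284/EI
  relative rotation θ_0 = (39.8 + 457)/EI = 496.8/EI
A unit hogging moment at Y produces rotation L₁/(3EI) + L₂/(3EI) = 3.833/EI.
Slope continuity at Y: θ_0 = M_Y·3.833/EI, so M_Y = 496.8/3.833 = 129.6 kN·m (hogging).
Span XY, ΣM about X with M_Y applied at Y: R_Y^{XY}·5.1 = 93.64 + 129.6, so R_Y^{XY} = 43.77 kN and R_X = 36.72 − 43.77 = -7.052 kN.
Span YZ, ΣM about Z: R_Y^{YZ}·6.4 = 785.9 + 129.6, so R_Y^{YZ} = 143 kN and R_Z = 232.4 − 143 = 89.35 kN.
R_Y = 43.77 + 143 = 186.8 kN.

R_Y = 186.8 kN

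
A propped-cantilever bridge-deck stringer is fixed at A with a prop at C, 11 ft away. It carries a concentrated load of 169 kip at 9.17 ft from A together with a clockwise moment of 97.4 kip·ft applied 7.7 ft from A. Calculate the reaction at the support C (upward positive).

Release the roller at C. Primary structure: cantilever fixed at A.
Free-end deflection of the primary structure under the applied loading (downward +):
  point load 169 at a = 9.17: Pa²(3L − a)/(6EI) = 56441/EI
  clockwise couple 97.4 at a = 7.7: M₀a(2L − a)/(2EI) = 5362/EI
  δ_0 = 61804/EI
Tip deflection under a unit load at C: L³/(3EI) = 443.7/EI.
Compatibility at C: δ_0 − R_C·δ_{CC} = 0, so R_C = 61804/443.7 = 139.3 kip.

R_C = 139.3 kip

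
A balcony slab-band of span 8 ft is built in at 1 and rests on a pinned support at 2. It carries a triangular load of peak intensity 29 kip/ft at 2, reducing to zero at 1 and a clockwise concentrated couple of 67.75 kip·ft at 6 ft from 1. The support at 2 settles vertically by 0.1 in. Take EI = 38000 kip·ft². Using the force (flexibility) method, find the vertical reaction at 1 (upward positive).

Choose R_2 as the redundant. The primary structure is the cantilever fixed at 1.
Primary-structure tip deflection at 2 by superposition:
  triangular load, peak 29 at the free end: 11w₀L⁴/(120EI) = 10889/EI
  clockwise couple 67.75 at a = 6: M₀a(2L − a)/(2EI) = 2032/EI
  δ_0 = 12921/EI
Flexibility coefficient — unit upward force at 2: δ_{22} = L³/(3EI) = 170.7/EI.
With EI = 38000 kip·ft²: δ_0 = 0.34003 ft and δ_{22} = 0.004491 ft/kip.
Compatibility — the beam at 2 must follow the support down by 0.008333 ft: δ_0 − R_2·δ_{22} = 0.008333, so R_2 = (0.34003 − 0.008333)/0.004491 = 73.85 kip.
Vertical equilibrium: R_1 = ΣP − R_2 = 116 − 73.85 = 42.15 kip.

R_1 = 42.15 kip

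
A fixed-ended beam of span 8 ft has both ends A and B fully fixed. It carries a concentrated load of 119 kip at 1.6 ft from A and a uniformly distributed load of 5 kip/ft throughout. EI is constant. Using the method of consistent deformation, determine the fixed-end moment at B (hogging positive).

Release both end moments; the primary structure is a simply-supported span AB with redundants M_A and M_B.
On the primary (simply-supported) span, the end slopes from the loading are:
  at A: point load 119 at a = 1.6: Pab(L + b)/(6LEI) = 365.6/EI
  at B: point load 119 at a = 1.6: Pab(L + a)/(6LEI) = 243.7/EI
  at A: UDL 5: wL³/(24EI) = 106.7/EI
  at B: UDL 5: wL³/(24EI) = 106.7/EI
  θ_A0 = 472.2/EI,  θ_B0 = 350.4/EI
Flexibility coefficients: a unit moment at one end gives L/(3EI) there and L/(6EI) at the far end, so f₁₁ = f₂₂ = 2.667/EI and f₁₂ = f₂₁ = 1.333/EI.
Compatibility — zero rotation at each built-in end:
  2.667 M_A + 1.333 M_B = 472.2
  1.333 M_A + 2.667 M_B = 350.4
Solving the pair gives M_A = 148.5 kip·ft and M_B = 57.13 kip·ft (hogging).

M_B = 57.13 kip·ft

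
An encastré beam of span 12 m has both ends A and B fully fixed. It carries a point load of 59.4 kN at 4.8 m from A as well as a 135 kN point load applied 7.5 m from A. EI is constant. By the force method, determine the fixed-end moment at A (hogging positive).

M_A = 245 kN·m

Release both end moments; the primary structure is a simply-supported span AB with redundants M_A and M_B.
End rotations of the released simple span under the applied load (×1/EI):
  at A: point load 59.4 at a = 4.8: Pab(L + b)/(6LEI) = 547.4/EI
  at B: point load 59.4 at a = 4.8: Pab(L + a)/(6LEI) = 479/EI
  at A: point load 135 at a = 7.5: Pab(L + b)/(6LEI) = 1044/EI
  at B: point load 135 at a = 7.5: Pab(L + a)/(6LEI) = 1234/EI
  θ_A0 = 1592/EI,  θ_B0 = 1713/EI
Flexibility coefficients: a unit moment at one end gives L/(3EI) there and L/(6EI) at the far end, so f₁₁ = f₂₂ = 4/EI and f₁₂ = f₂₁ = 2/EI.
Compatibility — zero rotation at each built-in end:
  4 M_A + 2 M_B = 1592
  2 M_A + 4 M_B = 1713
Solving the pair gives M_A = 245 kN·m and M_B = 305.7 kN·m (hogging).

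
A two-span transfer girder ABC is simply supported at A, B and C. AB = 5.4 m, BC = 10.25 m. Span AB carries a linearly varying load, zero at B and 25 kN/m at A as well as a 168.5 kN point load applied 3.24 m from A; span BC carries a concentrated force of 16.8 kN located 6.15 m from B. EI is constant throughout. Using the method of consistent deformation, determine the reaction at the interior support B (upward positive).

R_B = 156.9 kN

Release continuity at B by inserting a hinge; the redundant is the internal moment M_B. The primary structure is two simply-supported spans AB and BC.
End slopes at the hinge B, treating each span as simply supported:
  span AB: triangular load, peak 25: 7w₀L³/(360EI) = 76.55/EI
  span AB: point load 168.5 at a = 3.24: Pab(L + a)/(6LEI) = 314.5/EI
  span BC: point load 16.8 at a = 6.15: Pab(L + b)/(6LEI) = 98.84/EI
  relative rotation θ_0 = (391 + 98.84)/EI = 489.8/EI
A unit hogging moment at B produces rotation L₁/(3EI) + L₂/(3EI) = 5.217/EI.
Compatibility: M_B·(L₁+L₂)/(3EI) = θ_0, giving M_B = 93.9 kN·m (hogging).
Span AB, ΣM about A with M_B applied at B: R_B^{AB}·5.4 = 667.4 + 93.9, so R_B^{AB} = 141 kN and R_A = 236 − 141 = 95.01 kN.
Span BC, ΣM about C: R_B^{BC}·10.25 = 68.88 + 93.9, so R_B^{BC} = 15.88 kN and R_C = 16.8 − 15.88 = 0.9189 kN.
R_B = 141 + 15.88 = 156.9 kN.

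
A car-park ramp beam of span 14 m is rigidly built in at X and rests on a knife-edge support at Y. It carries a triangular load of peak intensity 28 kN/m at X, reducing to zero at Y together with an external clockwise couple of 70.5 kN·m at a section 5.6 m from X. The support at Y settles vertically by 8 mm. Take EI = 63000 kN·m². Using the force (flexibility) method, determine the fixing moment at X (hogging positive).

M_X = 376.4 kN·m

Choose R_Y as the redundant. The primary structure is the cantilever fixed at X.
Primary-structure tip deflection at Y by superposition:
  triangular load, peak 28 at the fixed end: w₀L⁴/(30EI) = 35855/EI
  clockwise couple 70.5 at a = 5.6: M₀a(2L − a)/(2EI) = 4422/EI
  δ_0 = 40277/EI
Tip deflection under a unit load at Y: L³/(3EI) = 914.7/EI.
With EI = 63000 kN·m²: δ_0 = 0.63931 m and δ_{YY} = 0.014519 m/kN.
Compatibility — the beam at Y must follow the support down by 0.008 m: δ_0 − R_Y·δ_{YY} = 0.008, so R_Y = (0.63931 − 0.008)/0.014519 = 43.48 kN.
Moment equilibrium about X: M_X = Σ(load moments about X) − R_Y·L = 985.2 − 43.48×14 = 376.4 kN·m.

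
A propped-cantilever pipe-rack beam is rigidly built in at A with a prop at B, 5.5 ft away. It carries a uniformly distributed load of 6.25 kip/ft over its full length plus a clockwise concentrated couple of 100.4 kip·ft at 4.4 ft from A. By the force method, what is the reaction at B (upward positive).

Take the reaction at B as the redundant and release it; the primary structure is a cantilever fixed at A.
Free-end deflection of the primary structure under the applied loading (downward +):
  UDL 6.25: wL⁴/(8EI) = 714.9/EI
  clockwise couple 100.4 at a = 4.4: M₀a(2L − a)/(2EI) = 1458/EI
  δ_0 = 2173/EI
Tip deflection under a unit load at B: L³/(3EI) = 55.46/EI.
Compatibility at B: δ_0 − R_B·δ_{BB} = 0, so R_B = 2173/55.46 = 39.18 kip.

R_B = 39.18 kip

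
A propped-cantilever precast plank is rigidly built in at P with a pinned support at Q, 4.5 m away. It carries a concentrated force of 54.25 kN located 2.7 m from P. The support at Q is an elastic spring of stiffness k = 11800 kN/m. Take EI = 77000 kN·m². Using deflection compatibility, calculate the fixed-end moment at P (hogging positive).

Release the roller at Q. Primary structure: cantilever fixed at P.
Primary-structure tip deflection at Q by superposition:
  point load 54.25 at a = 2.7: Pa²(3L − a)/(6EI) = 711.9/EI
Tip deflection under a unit load at Q: L³/(3EI) = 30.38/EI.
With EI = 77000 kN·m²: δ_0 = 0.009245 m and δ_{QQ} = 0.000394 m/kN.
Compatibility — the spring shortens by R_Q/k under the reaction it provides: δ_0 − R_Q·δ_{QQ} = R_Q/k. With 1/k = 0.000085 m/kN, R_Q = δ_0 / (δ_{QQ} + 1/k) = 0.009245 / (0.000394 + 0.000085) = 19.29 kN.
Moment equilibrium about P: M_P = Σ(load moments about P) − R_Q·L = 146.5 − 19.29×4.5 = 59.66 kN·m.

M_P = 59.66 kN·m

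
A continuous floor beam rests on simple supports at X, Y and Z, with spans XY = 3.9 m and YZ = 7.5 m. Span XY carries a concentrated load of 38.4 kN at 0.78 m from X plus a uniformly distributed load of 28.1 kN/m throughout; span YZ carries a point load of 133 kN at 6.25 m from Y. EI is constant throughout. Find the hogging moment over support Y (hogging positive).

Insert a hinge at Y; M_Y is the redundant, and each span becomes simply supported.
Rotations at Y on the released spans (each span's end-slope, ×1/EI):
  span XY: point load 38.4 at a = 0.78: Pab(L + a)/(6LEI) = 18.69/EI
  span XY: UDL 28.1: wL³/(24EI) = 69.45/EI
  span YZ: point load 133 at a = 6.25: Pab(L + b)/(6LEI) = 202/EI
  relative rotation θ_0 = (88.14 + 202)/EI = 290.2/EI
A unit hogging moment at Y produces rotation L₁/(3EI) + L₂/(3EI) = 3.8/EI.
Slope continuity at Y: θ_0 = M_Y·3.8/EI, so M_Y = 290.2/3.8 = 76.36 kN·m (hogging).

M_Y = 76.36 kN·m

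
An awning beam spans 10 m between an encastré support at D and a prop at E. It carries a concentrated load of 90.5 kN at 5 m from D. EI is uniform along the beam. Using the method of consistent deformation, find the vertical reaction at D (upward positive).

R_D = 62.22 kN

Remove the prop at E; the released (primary) structure is a cantilever built in at D.
Primary-structure tip deflection at E by superposition:
  point load 90.5 at a = 5: Pa²(3L − a)/(6EI) = 9427/EI
Flexibility coefficient — unit upward force at E: δ_{EE} = L³/(3EI) = 333.3/EI.
The prop prevents deflection at E: R_E = δ_0/δ_{EE} = 9427/333.3 = 28.28 kN.
Vertical equilibrium: R_D = ΣP − R_E = 90.5 − 28.28 = 62.22 kN.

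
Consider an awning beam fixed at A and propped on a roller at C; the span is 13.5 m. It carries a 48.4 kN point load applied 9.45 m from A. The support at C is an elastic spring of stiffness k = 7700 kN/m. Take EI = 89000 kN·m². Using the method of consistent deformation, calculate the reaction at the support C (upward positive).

R_C = 26.89 kN

Choose R_C as the redundant. The primary structure is the cantilever fixed at A.
Free-end deflection of the primary structure under the applied loading (downward +):
  point load 48.4 at a = 9.45: Pa²(3L − a)/(6EI) = 22368/EI
Flexibility coefficient — unit upward force at C: δ_{CC} = L³/(3EI) = 820.1/EI.
With EI = 89000 kN·m²: δ_0 = 0.25132 m and δ_{CC} = 0.009215 m/kN.
Compatibility — the spring shortens by R_C/k under the reaction it provides: δ_0 − R_C·δ_{CC} = R_C/k. With 1/k = 0.00013 m/kN, R_C = δ_0 / (δ_{CC} + 1/k) = 0.25132 / (0.009215 + 0.00013) = 26.89 kN.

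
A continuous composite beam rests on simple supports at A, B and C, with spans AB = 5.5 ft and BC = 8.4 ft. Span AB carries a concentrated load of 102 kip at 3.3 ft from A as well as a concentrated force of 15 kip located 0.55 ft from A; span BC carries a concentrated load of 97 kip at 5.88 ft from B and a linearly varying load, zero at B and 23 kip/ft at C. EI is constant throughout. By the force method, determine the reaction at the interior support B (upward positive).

R_B = 174.7 kip

Insert a hinge at B; M_B is the redundant, and each span becomes simply supported.
Rotations at B on the released spans (each span's end-slope, ×1/EI):
  span AB: point load 102 at a = 3.3: Pab(L + a)/(6LEI) = 197.5/EI
  span AB: point load 15 at a = 0.55: Pab(L + a)/(6LEI) = 7.487/EI
  span BC: point load 97 at a = 5.88: Pab(L + b)/(6LEI) = 311.4/EI
  span BC: triangular load, peak 23: 7w₀L³/(360EI) = 265.1/EI
  relative rotation θ_0 = (205 + 576.5)/EI = 781.4/EI
A unit hogging moment at B produces rotation L₁/(3EI) + L₂/(3EI) = 4.633/EI.
Compatibility: M_B·(L₁+L₂)/(3EI) = θ_0, giving M_B = 168.7 kip·ft (hogging).
Span AB, ΣM about A with M_B applied at B: R_B^{AB}·5.5 = 344.9 + 168.7, so R_B^{AB} = 93.36 kip and R_A = 117 − 93.36 = 23.64 kip.
Span BC, ΣM about C: R_B^{BC}·8.4 = 514.9 + 168.7, so R_B^{BC} = 81.38 kip and R_C = 193.6 − 81.38 = 112.2 kip.
R_B = 93.36 + 81.38 = 174.7 kip.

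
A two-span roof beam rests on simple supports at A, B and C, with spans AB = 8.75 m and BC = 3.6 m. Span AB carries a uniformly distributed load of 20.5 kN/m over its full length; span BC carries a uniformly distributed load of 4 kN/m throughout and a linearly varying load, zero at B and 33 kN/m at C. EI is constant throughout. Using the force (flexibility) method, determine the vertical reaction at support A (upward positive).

Release continuity at B by inserting a hinge; the redundant is the internal moment M_B. The primary structure is two simply-supported spans AB and BC.
Rotations at B on the released spans (each span's end-slope, ×1/EI):
  span AB: UDL 20.5: wL³/(24EI) = 572.2/EI
  span BC: UDL 4: wL³/(24EI) = 7.776/EI
  span BC: triangular load, peak 33: 7w₀L³/(360EI) = 29.94/EI
  relative rotation θ_0 = (572.2 + 37.71)/EI = 609.9/EI
A unit hogging moment at B produces rotation L₁/(3EI) + L₂/(3EI) = 4.117/EI.
Compatibility: M_B·(L₁+L₂)/(3EI) = θ_0, giving M_B = 148.2 kN·m (hogging).
Span AB, ΣM about A with M_B applied at B: R_B^{AB}·8.75 = 784.8 + 148.2, so R_B^{AB} = 106.6 kN and R_A = 179.4 − 106.6 = 72.75 kN.

R_A = 72.75 kN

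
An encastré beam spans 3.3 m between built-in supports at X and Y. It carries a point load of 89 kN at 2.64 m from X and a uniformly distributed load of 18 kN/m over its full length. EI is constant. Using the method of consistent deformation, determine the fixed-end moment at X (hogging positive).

M_X = 25.73 kN·m

Take the two fixed-end moments M_X, M_Y as redundants; the released structure is the simple span XY.
End rotations of the released simple span under the applied load (×1/EI):
  at X: point load 89 at a = 2.64: Pab(L + b)/(6LEI) = 31.01/EI
  at Y: point load 89 at a = 2.64: Pab(L + a)/(6LEI) = 46.52/EI
  at X: UDL 18: wL³/(24EI) = 26.95/EI
  at Y: UDL 18: wL³/(24EI) = 26.95/EI
  θ_X0 = 57.97/EI,  θ_Y0 = 73.47/EI
Flexibility coefficients: a unit moment at one end gives L/(3EI) there and L/(6EI) at the far end, so f₁₁ = f₂₂ = 1.1/EI and f₁₂ = f₂₁ = 0.55/EI.
Compatibility — zero rotation at each built-in end:
  1.1 M_X + 0.55 M_Y = 57.97
  0.55 M_X + 1.1 M_Y = 73.47
Solving the pair gives M_X = 25.73 kN·m and M_Y = 53.93 kN·m (hogging).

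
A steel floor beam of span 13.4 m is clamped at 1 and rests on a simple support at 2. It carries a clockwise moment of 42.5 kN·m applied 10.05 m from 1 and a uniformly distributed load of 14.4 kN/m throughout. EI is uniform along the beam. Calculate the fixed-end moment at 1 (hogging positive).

Remove the prop at 2; the released (primary) structure is a cantilever built in at 1.
Primary-structure tip deflection at 2 by superposition:
  clockwise couple 42.5 at a = 10.05: M₀a(2L − a)/(2EI) = 3577/EI
  UDL 14.4: wL⁴/(8EI) = 58035/EI
  δ_0 = 61612/EI
Tip deflection under a unit load at 2: L³/(3EI) = 802/EI.
The prop prevents deflection at 2: R_2 = δ_0/δ_{22} = 61612/802 = 76.82 kN.
Moment equilibrium about 1: M_1 = Σ(load moments about 1) − R_2·L = 1335 − 76.82×13.4 = 305.9 kN·m.

M_1 = 305.9 kN·m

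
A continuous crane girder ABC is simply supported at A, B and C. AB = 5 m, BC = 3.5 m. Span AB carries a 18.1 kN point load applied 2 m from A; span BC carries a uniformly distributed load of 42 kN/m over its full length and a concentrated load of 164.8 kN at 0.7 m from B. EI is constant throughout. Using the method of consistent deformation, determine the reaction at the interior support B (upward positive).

R_B = 246.4 kN

Release continuity at B by inserting a hinge; the redundant is the internal moment M_B. The primary structure is two simply-supported spans AB and BC.
End slopes at the hinge B, treating each span as simply supported:
  span AB: point load 18.1 at a = 2: Pab(L + a)/(6LEI) = 25.34/EI
  span BC: UDL 42: wL³/(24EI) = 75.03/EI
  span BC: point load 164.8 at a = 0.7: Pab(L + b)/(6LEI) = 96.9/EI
  relative rotation θ_0 = (25.34 + 171.9)/EI = 197.3/EI
A unit hogging moment at B produces rotation L₁/(3EI) + L₂/(3EI) = 2.833/EI.
Slope continuity at B: θ_0 = M_B·2.833/EI, so M_B = 197.3/2.833 = 69.63 kN·m (hogging).
Span AB, ΣM about A with M_B applied at B: R_B^{AB}·5 = 36.2 + 69.63, so R_B^{AB} = 21.17 kN and R_A = 18.1 − 21.17 = -3.065 kN.
Span BC, ΣM about C: R_B^{BC}·3.5 = 718.7 + 69.63, so R_B^{BC} = 225.2 kN and R_C = 311.8 − 225.2 = 86.57 kN.
R_B = 21.17 + 225.2 = 246.4 kN.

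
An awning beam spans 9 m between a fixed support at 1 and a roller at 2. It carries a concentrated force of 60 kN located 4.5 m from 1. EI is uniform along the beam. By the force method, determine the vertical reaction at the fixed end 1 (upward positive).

R_1 = 41.25 kN

Release the roller at 2. Primary structure: cantilever fixed at 1.
Primary-structure tip deflection at 2 by superposition:
  point load 60 at a = 4.5: Pa²(3L − a)/(6EI) = 4556/EI
Tip deflection under a unit load at 2: L³/(3EI) = 243/EI.
Compatibility at 2: δ_0 − R_2·δ_{22} = 0, so R_2 = 4556/243 = 18.75 kN.
Vertical equilibrium: R_1 = ΣP − R_2 = 60 − 18.75 = 41.25 kN.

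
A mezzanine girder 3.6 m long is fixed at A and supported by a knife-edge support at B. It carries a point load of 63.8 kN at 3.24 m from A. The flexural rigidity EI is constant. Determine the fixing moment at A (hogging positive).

M_A = 11.37 kN·m

Choose R_B as the redundant. The primary structure is the cantilever fixed at A.
Downward deflection at the released point B due to the loads:
  point load 63.8 at a = 3.24: Pa²(3L − a)/(6EI) = 843.9/EI
Flexibility coefficient — unit upward force at B: δ_{BB} = L³/(3EI) = 15.55/EI.
The prop prevents deflection at B: R_B = δ_0/δ_{BB} = 843.9/15.55 = 54.26 kN.
Moment equilibrium about A: M_A = Σ(load moments about A) − R_B·L = 206.7 − 54.26×3.6 = 11.37 kN·m.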